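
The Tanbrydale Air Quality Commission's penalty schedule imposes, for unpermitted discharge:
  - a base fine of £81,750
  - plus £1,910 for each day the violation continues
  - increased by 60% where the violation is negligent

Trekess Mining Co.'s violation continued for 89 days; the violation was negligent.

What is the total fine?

£402,784

Per-day component: 89 × £1,910 = £169,990
Base plus per-day: £81,750 + £169,990 = £251,740
Enhancement: 60% of £251,740 = £151,044
Enhanced fine: £251,740 + £151,044 = £402,784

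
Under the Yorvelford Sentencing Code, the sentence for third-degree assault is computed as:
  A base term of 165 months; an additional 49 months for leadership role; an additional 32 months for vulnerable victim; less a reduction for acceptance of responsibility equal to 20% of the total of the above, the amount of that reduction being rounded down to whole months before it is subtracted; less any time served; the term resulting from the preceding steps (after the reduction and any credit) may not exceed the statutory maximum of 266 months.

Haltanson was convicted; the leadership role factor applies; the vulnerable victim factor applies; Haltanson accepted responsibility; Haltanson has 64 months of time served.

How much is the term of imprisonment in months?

Leadership role enhancement: +49 months
Vulnerable victim enhancement: +32 months
Adjusted term: 165 months + 49 months + 32 months = 246 months
Acceptance of responsibility reduction: 20% of 246 months = 49 months (rounded down)
After reduction: 246 − 49 = 197 months
Less time served: 197 months − 64 months = 133 months
Cap at 266 months: 133 months is within the cap, no reduction.

133 months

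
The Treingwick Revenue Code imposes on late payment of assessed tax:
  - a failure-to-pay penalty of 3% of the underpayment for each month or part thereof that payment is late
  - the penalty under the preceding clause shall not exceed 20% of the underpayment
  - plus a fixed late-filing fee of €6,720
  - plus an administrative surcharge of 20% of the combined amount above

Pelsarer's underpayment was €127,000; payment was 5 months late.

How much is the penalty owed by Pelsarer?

Penalty: €30,924

Accrued rate: 3% × 5 = 15%, capped at 20% → 15%
Failure-to-pay penalty: 15% of €127,000 = €19,050
Penalty before surcharge: €19,050 + €6,720 = €25,770
Administrative surcharge: 20% of €25,770 = €5,154
Total penalty: €25,770 + €5,154 = €30,924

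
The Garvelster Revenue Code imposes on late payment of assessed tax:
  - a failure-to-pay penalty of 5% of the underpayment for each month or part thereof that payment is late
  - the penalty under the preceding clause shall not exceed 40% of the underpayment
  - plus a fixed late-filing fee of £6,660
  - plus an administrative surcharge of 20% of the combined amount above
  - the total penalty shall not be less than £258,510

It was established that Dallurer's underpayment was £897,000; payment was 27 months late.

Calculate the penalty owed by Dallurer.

Accrued rate: 5% × 27 = 135%, capped at 40% → 40%
Failure-to-pay penalty: 40% of £897,000 = £358,800
Penalty before surcharge: £358,800 + £6,660 = £365,460
Administrative surcharge: 20% of £365,460 = £73,092
Total penalty: £365,460 + £73,092 = £438,552
Minimum £258,510: £438,552 meets the minimum, no increase.

Penalty: £438,552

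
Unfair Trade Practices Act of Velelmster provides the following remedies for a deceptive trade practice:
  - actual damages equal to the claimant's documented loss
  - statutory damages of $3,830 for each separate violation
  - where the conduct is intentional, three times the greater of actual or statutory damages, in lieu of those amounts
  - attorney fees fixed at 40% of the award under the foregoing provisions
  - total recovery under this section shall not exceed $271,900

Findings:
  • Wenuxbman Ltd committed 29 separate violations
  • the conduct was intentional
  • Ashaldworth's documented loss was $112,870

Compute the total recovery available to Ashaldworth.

Statutory damages: 29 × $3,830 = $111,070
Greater of actual damages ($112,870) or statutory damages ($111,070): $112,870
Trebled: 3 × $112,870 = $338,610
Attorney fees: 40% of $338,610 = $135,444
Total before cap: $338,610 + $135,444 = $474,054
Cap at $271,900: $474,054 exceeds the cap → $271,900

$271,900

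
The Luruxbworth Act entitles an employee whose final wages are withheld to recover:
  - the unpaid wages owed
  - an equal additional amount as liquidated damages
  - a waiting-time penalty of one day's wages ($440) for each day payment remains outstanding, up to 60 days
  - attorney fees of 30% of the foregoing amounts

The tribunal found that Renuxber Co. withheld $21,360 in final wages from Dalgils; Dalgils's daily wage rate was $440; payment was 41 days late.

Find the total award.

Liquidated damages (equal amount): $21,360
Penalty days: min(41, 60) = 41
Waiting-time penalty: 41 × $440 = $18,040
Subtotal: $21,360 + $21,360 + $18,040 = $60,760
Attorney fees: 30% of $60,760 = $18,228
Total award: $60,760 + $18,228 = $78,988

Total award: $78,988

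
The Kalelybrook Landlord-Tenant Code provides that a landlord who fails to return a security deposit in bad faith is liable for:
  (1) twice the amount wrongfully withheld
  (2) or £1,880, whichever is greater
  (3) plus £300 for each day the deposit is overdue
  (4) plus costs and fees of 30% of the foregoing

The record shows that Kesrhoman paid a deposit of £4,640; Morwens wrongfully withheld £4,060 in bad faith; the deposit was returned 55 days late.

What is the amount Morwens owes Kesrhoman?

£32,006

Doubled: 2 × £4,060 = £8,120
Minimum £1,880: £8,120 meets the minimum, no increase.
Late-return penalty: 55 × £300 = £16,500
Damages plus late penalty: £8,120 + £16,500 = £24,620
Costs and fees: 30% of £24,620 = £7,386
Total recovery: £24,620 + £7,386 = £32,006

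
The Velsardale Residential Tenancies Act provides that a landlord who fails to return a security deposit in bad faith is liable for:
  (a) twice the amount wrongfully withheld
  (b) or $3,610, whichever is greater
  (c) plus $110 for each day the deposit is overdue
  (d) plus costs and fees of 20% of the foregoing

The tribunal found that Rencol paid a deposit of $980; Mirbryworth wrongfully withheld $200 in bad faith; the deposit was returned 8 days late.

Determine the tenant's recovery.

$5,388

Doubled: 2 × $200 = $400
Minimum $3,610: $400 is below the minimum → $3,610
Late-return penalty: 8 × $110 = $880
Damages plus late penalty: $3,610 + $880 = $4,490
Costs and fees: 20% of $4,490 = $898
Total recovery: $4,490 + $898 = $5,388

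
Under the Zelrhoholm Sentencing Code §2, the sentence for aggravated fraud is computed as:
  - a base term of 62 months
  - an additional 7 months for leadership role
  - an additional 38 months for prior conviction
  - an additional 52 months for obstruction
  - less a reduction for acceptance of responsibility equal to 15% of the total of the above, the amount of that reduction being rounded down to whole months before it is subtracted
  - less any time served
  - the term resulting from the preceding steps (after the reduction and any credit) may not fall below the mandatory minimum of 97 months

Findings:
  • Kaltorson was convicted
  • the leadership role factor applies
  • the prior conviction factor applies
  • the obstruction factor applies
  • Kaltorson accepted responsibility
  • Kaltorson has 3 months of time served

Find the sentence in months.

Leadership role enhancement: +7 months
Prior conviction enhancement: +38 months
Obstruction enhancement: +52 months
Adjusted term: 62 months + 7 months + 38 months + 52 months = 159 months
Acceptance of responsibility reduction: 15% of 159 months = 23 months (rounded down)
After reduction: 159 − 23 = 136 months
Less time served: 136 months − 3 months = 133 months
Minimum 97 months: 133 months meets the minimum, no increase.

Sentence: 133 months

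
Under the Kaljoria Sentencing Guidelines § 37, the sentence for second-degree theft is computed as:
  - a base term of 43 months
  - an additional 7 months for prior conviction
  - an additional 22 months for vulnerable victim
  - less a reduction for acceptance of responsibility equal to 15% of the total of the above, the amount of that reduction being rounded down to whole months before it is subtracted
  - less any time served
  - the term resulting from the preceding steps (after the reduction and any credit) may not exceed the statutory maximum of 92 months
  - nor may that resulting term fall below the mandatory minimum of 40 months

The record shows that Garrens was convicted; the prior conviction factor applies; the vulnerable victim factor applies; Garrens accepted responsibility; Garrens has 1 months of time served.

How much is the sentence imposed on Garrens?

61 months

Prior conviction enhancement: +7 months
Vulnerable victim enhancement: +22 months
Adjusted term: 43 months + 7 months + 22 months = 72 months
Acceptance of responsibility reduction: 15% of 72 months = 10 months (rounded down)
After reduction: 72 − 10 = 62 months
Less time served: 62 months − 1 months = 61 months
Cap at 92 months: 61 months is within the cap, no reduction.
Minimum 40 months: 61 months meets the minimum, no increase.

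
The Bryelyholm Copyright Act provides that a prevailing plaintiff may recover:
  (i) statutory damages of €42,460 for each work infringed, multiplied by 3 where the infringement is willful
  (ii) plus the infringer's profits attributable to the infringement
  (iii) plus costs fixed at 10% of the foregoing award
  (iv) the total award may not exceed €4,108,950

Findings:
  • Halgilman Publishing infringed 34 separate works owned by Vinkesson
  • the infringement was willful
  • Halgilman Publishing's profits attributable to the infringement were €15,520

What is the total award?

Statutory damages: 34 × €42,460 = €1,443,640
Trebled: 3 × €1,443,640 = €4,330,920
Combined award: €4,330,920 + €15,520 = €4,346,440
Costs: 10% of €4,346,440 = €434,644
Award plus costs: €4,346,440 + €434,644 = €4,781,084
Cap at €4,108,950: €4,781,084 exceeds the cap → €4,108,950

Award: €4,108,950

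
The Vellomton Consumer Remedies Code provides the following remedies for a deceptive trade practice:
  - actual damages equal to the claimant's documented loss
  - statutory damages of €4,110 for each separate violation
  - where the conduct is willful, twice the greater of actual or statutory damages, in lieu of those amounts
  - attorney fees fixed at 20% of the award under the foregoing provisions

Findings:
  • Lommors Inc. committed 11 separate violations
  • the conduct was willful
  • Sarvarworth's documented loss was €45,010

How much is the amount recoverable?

€108,504

Statutory damages: 11 × €4,110 = €45,210
Greater of actual damages (€45,010) or statutory damages (€45,210): €45,210
Doubled: 2 × €45,210 = €90,420
Attorney fees: 20% of €90,420 = €18,084
Total recovery: €90,420 + €18,084 = €108,504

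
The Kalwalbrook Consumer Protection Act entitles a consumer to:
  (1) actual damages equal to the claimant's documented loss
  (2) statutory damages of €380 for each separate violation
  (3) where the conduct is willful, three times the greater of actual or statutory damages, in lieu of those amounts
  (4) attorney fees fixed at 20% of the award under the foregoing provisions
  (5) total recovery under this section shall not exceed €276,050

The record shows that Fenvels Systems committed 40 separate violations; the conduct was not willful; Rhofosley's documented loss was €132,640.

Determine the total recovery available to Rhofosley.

€177,408

Statutory damages: 40 × €380 = €15,200
Conduct not willful: the in-lieu enhancement does not apply.
Actual plus statutory damages: €132,640 + €15,200 = €147,840
Attorney fees: 20% of €147,840 = €29,568
Total before cap: €147,840 + €29,568 = €177,408
Cap at €276,050: €177,408 is within the cap, no reduction.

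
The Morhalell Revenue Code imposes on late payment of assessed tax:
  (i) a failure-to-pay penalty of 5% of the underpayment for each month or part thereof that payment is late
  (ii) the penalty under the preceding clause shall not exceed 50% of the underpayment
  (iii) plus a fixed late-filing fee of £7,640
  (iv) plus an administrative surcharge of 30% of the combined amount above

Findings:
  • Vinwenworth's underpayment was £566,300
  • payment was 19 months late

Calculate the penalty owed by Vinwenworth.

Accrued rate: 5% × 19 = 95%, capped at 50% → 50%
Failure-to-pay penalty: 50% of £566,300 = £283,150
Penalty before surcharge: £283,150 + £7,640 = £290,790
Administrative surcharge: 30% of £290,790 = £87,237
Total penalty: £290,790 + £87,237 = £378,027

£378,027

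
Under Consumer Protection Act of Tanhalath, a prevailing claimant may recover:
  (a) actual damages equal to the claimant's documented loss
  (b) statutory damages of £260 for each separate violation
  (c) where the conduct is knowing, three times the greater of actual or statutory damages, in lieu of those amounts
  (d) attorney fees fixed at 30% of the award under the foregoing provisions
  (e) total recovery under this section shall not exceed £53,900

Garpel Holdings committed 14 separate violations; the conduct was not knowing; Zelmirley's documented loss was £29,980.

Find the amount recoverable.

Statutory damages: 14 × £260 = £3,640
Conduct not knowing: the in-lieu enhancement does not apply.
Actual plus statutory damages: £29,980 + £3,640 = £33,620
Attorney fees: 30% of £33,620 = £10,086
Total before cap: £33,620 + £10,086 = £43,706
Cap at £53,900: £43,706 is within the cap, no reduction.

£43,706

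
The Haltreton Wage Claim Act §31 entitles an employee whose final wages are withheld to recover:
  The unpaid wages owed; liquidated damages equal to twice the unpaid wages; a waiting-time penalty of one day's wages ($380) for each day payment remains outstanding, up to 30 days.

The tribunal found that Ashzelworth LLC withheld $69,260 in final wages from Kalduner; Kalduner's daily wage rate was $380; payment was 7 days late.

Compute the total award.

Doubled: 2 × $69,260 = $138,520
Penalty days: min(7, 30) = 7
Waiting-time penalty: 7 × $380 = $2,660
Total award: $69,260 + $138,520 + $2,660 = $210,440

$210,440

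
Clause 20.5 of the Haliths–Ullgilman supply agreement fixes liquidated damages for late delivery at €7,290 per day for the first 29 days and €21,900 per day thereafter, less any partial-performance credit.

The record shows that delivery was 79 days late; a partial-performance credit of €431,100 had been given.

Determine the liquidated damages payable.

First 29 days: 29 × €7,290 = €211,410
Remaining days: (79 − 29) × €21,900 = €1,095,000
Accrued per-day damages: €211,410 + €1,095,000 = €1,306,410
Less partial-performance credit: €1,306,410 − €431,100 = €875,310

Liquidated damages: €875,310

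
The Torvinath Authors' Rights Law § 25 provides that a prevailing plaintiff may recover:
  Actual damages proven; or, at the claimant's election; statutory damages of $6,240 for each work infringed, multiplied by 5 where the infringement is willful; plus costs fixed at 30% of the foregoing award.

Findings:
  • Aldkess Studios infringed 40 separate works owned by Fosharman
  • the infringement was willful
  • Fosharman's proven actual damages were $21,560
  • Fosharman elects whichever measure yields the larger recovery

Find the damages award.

Statutory damages: 40 × $6,240 = $249,600
Multiplied by 5: 5 × $249,600 = $1,248,000
Greater of actual damages ($21,560) or enhanced statutory damages ($1,248,000): $1,248,000
Costs: 30% of $1,248,000 = $374,400
Award plus costs: $1,248,000 + $374,400 = $1,622,400

$1,622,400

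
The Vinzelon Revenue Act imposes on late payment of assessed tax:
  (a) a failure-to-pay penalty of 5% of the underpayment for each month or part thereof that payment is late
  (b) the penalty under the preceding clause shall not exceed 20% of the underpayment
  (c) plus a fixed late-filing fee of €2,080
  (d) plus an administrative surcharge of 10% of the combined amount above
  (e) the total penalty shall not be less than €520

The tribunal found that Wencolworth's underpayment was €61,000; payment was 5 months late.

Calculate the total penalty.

€15,708

Accrued rate: 5% × 5 = 25%, capped at 20% → 20%
Failure-to-pay penalty: 20% of €61,000 = €12,200
Penalty before surcharge: €12,200 + €2,080 = €14,280
Administrative surcharge: 10% of €14,280 = €1,428
Total penalty: €14,280 + €1,428 = €15,708
Minimum €520: €15,708 meets the minimum, no increase.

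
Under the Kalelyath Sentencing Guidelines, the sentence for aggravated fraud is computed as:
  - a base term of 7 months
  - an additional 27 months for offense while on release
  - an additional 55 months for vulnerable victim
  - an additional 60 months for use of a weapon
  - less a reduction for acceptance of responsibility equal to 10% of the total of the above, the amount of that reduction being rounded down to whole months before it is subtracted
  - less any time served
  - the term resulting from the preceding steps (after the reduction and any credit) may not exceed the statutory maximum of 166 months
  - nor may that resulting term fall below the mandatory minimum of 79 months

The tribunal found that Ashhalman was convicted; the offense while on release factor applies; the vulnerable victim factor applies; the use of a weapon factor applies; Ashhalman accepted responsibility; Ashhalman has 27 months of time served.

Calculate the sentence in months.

Offense while on release enhancement: +27 months
Vulnerable victim enhancement: +55 months
Use of a weapon enhancement: +60 months
Adjusted term: 7 months + 27 months + 55 months + 60 months = 149 months
Acceptance of responsibility reduction: 10% of 149 months = 14 months (rounded down)
After reduction: 149 − 14 = 135 months
Less time served: 135 months − 27 months = 108 months
Cap at 166 months: 108 months is within the cap, no reduction.
Minimum 79 months: 108 months meets the minimum, no increase.

108 months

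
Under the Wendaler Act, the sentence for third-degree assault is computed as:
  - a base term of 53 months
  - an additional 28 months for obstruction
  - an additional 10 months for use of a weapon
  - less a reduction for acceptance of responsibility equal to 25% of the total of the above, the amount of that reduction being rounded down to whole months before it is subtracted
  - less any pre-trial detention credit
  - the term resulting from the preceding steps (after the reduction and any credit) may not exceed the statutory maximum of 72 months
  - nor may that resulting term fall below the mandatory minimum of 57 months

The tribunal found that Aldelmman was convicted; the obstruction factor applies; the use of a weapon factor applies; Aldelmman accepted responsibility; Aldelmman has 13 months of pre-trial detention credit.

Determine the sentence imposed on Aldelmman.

57 months

Obstruction enhancement: +28 months
Use of a weapon enhancement: +10 months
Adjusted term: 53 months + 28 months + 10 months = 91 months
Acceptance of responsibility reduction: 25% of 91 months = 22 months (rounded down)
After reduction: 91 − 22 = 69 months
Less pre-trial detention credit: 69 months − 13 months = 56 months
Cap at 72 months: 56 months is within the cap, no reduction.
Minimum 57 months: 56 months is below the minimum → 57 months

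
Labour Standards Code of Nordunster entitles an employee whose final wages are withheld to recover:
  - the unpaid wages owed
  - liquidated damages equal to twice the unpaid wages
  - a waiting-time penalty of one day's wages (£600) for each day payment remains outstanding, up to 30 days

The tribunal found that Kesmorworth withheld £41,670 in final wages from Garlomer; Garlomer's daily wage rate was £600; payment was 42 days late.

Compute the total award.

£143,010

Doubled: 2 × £41,670 = £83,340
Penalty days: min(42, 30) = 30
Waiting-time penalty: 30 × £600 = £18,000
Total award: £41,670 + £83,340 + £18,000 = £143,010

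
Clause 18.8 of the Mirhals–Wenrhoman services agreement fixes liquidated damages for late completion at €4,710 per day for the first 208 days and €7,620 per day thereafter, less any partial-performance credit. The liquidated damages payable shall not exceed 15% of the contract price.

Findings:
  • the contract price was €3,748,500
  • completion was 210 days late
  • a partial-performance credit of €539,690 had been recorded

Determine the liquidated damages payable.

Liquidated damages: €455,230

First 208 days: 208 × €4,710 = €979,680
Remaining days: (210 − 208) × €7,620 = €15,240
Accrued per-day damages: €979,680 + €15,240 = €994,920
Less partial-performance credit: €994,920 − €539,690 = €455,230
Cap: 15% of €3,748,500 = €562,275
Cap at €562,275: €455,230 is within the cap, no reduction.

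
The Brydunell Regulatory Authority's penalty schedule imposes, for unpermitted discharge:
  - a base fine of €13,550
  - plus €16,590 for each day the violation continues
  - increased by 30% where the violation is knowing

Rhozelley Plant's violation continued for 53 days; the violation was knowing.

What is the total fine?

€1,160,666

Per-day component: 53 × €16,590 = €879,270
Base plus per-day: €13,550 + €879,270 = €892,820
Enhancement: 30% of €892,820 = €267,846
Enhanced fine: €892,820 + €267,846 = €1,160,666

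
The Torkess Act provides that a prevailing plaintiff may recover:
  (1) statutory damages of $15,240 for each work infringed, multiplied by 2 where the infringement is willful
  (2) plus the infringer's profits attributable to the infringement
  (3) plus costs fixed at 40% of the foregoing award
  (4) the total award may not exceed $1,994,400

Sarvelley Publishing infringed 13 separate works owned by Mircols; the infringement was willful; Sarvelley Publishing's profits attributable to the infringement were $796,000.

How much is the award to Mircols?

Statutory damages: 13 × $15,240 = $198,120
Doubled: 2 × $198,120 = $396,240
Combined award: $396,240 + $796,000 = $1,192,240
Costs: 40% of $1,192,240 = $476,896
Award plus costs: $1,192,240 + $476,896 = $1,669,136
Cap at $1,994,400: $1,669,136 is within the cap, no reduction.

$1,669,136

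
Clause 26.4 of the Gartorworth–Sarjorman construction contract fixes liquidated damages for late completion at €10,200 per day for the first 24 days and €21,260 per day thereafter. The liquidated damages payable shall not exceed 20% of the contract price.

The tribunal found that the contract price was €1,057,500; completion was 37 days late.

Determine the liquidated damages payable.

First 24 days: 24 × €10,200 = €244,800
Remaining days: (37 − 24) × €21,260 = €276,380
Accrued per-day damages: €244,800 + €276,380 = €521,180
Cap: 20% of €1,057,500 = €211,500
Cap at €211,500: €521,180 exceeds the cap → €211,500

Liquidated damages: €211,500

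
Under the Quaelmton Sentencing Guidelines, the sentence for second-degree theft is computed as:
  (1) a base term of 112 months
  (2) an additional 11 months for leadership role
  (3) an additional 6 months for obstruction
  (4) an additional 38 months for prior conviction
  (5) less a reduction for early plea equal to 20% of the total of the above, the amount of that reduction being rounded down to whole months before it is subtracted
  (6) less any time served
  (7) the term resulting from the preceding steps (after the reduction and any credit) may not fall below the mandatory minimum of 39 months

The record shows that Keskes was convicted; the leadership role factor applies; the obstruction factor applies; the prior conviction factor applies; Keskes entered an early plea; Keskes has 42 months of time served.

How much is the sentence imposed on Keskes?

Leadership role enhancement: +11 months
Obstruction enhancement: +6 months
Prior conviction enhancement: +38 months
Adjusted term: 112 months + 11 months + 6 months + 38 months = 167 months
Early plea reduction: 20% of 167 months = 33 months (rounded down)
After reduction: 167 − 33 = 134 months
Less time served: 134 months − 42 months = 92 months
Minimum 39 months: 92 months meets the minimum, no increase.

92 months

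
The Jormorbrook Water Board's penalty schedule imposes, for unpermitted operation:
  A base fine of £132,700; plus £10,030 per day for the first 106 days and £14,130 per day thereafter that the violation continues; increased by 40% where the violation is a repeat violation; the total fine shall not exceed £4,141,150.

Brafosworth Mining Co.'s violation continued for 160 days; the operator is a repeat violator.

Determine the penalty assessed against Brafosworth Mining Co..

£2,742,460

First 106 days: 106 × £10,030 = £1,063,180
Remaining days: (160 − 106) × £14,130 = £763,020
Per-day component: £1,063,180 + £763,020 = £1,826,200
Base plus per-day: £132,700 + £1,826,200 = £1,958,900
Enhancement: 40% of £1,958,900 = £783,560
Enhanced fine: £1,958,900 + £783,560 = £2,742,460
Cap at £4,141,150: £2,742,460 is within the cap, no reduction.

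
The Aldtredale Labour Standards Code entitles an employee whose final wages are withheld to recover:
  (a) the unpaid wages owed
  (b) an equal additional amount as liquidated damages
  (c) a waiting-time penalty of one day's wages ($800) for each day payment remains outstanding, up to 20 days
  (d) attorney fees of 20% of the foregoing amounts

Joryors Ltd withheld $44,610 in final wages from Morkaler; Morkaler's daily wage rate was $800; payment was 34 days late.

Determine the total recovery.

Liquidated damages (equal amount): $44,610
Penalty days: min(34, 20) = 20
Waiting-time penalty: 20 × $800 = $16,000
Subtotal: $44,610 + $44,610 + $16,000 = $105,220
Attorney fees: 20% of $105,220 = $21,044
Total award: $105,220 + $21,044 = $126,264

Total award: $126,264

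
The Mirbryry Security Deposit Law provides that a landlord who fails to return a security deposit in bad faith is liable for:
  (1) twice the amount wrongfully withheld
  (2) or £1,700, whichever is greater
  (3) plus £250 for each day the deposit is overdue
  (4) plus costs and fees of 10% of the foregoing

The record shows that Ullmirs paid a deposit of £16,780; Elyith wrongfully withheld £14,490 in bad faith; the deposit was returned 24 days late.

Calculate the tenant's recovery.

£38,478

Doubled: 2 × £14,490 = £28,980
Minimum £1,700: £28,980 meets the minimum, no increase.
Late-return penalty: 24 × £250 = £6,000
Damages plus late penalty: £28,980 + £6,000 = £34,980
Costs and fees: 10% of £34,980 = £3,498
Total recovery: £34,980 + £3,498 = £38,478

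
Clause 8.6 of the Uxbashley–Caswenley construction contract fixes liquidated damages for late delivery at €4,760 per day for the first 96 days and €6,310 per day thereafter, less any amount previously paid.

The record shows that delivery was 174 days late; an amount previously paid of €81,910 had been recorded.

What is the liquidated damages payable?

€867,230

First 96 days: 96 × €4,760 = €456,960
Remaining days: (174 − 96) × €6,310 = €492,180
Accrued per-day damages: €456,960 + €492,180 = €949,140
Less amount previously paid: €949,140 − €81,910 = €867,230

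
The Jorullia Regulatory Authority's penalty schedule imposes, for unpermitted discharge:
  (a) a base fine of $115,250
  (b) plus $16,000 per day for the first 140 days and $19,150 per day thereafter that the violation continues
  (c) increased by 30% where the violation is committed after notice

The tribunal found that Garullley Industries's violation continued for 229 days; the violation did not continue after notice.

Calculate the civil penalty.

Civil penalty: $4,059,600

First 140 days: 140 × $16,000 = $2,240,000
Remaining days: (229 − 140) × $19,150 = $1,704,350
Per-day component: $2,240,000 + $1,704,350 = $3,944,350
Base plus per-day: $115,250 + $3,944,350 = $4,059,600
The violation did not continue after notice: no 30% increase.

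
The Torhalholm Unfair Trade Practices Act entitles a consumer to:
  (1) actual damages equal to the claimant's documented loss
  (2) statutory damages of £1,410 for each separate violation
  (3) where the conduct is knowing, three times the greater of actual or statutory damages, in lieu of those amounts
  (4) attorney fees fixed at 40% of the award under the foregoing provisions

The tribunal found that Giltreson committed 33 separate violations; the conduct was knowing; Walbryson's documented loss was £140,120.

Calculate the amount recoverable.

£588,504

Statutory damages: 33 × £1,410 = £46,530
Greater of actual damages (£140,120) or statutory damages (£46,530): £140,120
Trebled: 3 × £140,120 = £420,360
Attorney fees: 40% of £420,360 = £168,144
Total recovery: £420,360 + £168,144 = £588,504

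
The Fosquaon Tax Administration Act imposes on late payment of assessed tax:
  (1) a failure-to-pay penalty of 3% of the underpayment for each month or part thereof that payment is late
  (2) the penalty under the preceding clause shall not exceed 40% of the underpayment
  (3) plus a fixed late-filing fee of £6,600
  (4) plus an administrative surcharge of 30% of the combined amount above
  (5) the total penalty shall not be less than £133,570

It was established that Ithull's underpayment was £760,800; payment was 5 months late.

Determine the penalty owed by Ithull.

Penalty: £156,936

Accrued rate: 3% × 5 = 15%, capped at 40% → 15%
Failure-to-pay penalty: 15% of £760,800 = £114,120
Penalty before surcharge: £114,120 + £6,600 = £120,720
Administrative surcharge: 30% of £120,720 = £36,216
Total penalty: £120,720 + £36,216 = £156,936
Minimum £133,570: £156,936 meets the minimum, no increase.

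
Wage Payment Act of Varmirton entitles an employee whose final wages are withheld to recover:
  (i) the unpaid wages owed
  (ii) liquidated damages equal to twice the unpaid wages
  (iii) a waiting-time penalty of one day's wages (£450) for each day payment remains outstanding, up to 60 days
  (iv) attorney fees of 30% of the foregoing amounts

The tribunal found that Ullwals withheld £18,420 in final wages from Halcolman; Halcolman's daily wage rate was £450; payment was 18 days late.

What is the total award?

Doubled: 2 × £18,420 = £36,840
Penalty days: min(18, 60) = 18
Waiting-time penalty: 18 × £450 = £8,100
Subtotal: £18,420 + £36,840 + £8,100 = £63,360
Attorney fees: 30% of £63,360 = £19,008
Total award: £63,360 + £19,008 = £82,368

Total award: £82,368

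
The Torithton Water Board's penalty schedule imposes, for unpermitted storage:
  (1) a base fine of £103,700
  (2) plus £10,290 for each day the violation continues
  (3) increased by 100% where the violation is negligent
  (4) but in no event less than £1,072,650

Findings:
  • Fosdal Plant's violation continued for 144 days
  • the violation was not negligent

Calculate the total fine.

Per-day component: 144 × £10,290 = £1,481,760
Base plus per-day: £103,700 + £1,481,760 = £1,585,460
The violation was not negligent: no 100% increase.
Minimum £1,072,650: £1,585,460 meets the minimum, no increase.

£1,585,460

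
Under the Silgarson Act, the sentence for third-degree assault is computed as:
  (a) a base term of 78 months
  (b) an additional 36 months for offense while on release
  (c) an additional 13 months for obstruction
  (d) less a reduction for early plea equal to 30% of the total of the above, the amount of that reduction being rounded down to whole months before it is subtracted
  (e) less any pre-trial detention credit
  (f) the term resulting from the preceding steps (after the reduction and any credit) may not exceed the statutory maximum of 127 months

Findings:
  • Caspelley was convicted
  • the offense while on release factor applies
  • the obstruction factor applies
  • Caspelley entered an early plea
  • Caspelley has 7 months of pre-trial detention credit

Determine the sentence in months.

Offense while on release enhancement: +36 months
Obstruction enhancement: +13 months
Adjusted term: 78 months + 36 months + 13 months = 127 months
Early plea reduction: 30% of 127 months = 38 months (rounded down)
After reduction: 127 − 38 = 89 months
Less pre-trial detention credit: 89 months − 7 months = 82 months
Cap at 127 months: 82 months is within the cap, no reduction.

82 months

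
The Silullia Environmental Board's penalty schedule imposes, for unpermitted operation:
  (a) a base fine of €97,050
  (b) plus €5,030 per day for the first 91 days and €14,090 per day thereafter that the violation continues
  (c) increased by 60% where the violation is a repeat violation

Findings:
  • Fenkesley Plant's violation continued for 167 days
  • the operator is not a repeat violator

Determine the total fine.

Civil penalty: €1,625,620

First 91 days: 91 × €5,030 = €457,730
Remaining days: (167 − 91) × €14,090 = €1,070,840
Per-day component: €457,730 + €1,070,840 = €1,528,570
Base plus per-day: €97,050 + €1,528,570 = €1,625,620
The operator is not a repeat violator: no 60% increase.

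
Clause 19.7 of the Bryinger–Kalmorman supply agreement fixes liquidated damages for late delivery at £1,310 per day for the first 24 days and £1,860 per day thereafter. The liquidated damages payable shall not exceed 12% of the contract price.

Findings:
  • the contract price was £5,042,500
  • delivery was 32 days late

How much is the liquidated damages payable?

£46,320

First 24 days: 24 × £1,310 = £31,440
Remaining days: (32 − 24) × £1,860 = £14,880
Accrued per-day damages: £31,440 + £14,880 = £46,320
Cap: 12% of £5,042,500 = £605,100
Cap at £605,100: £46,320 is within the cap, no reduction.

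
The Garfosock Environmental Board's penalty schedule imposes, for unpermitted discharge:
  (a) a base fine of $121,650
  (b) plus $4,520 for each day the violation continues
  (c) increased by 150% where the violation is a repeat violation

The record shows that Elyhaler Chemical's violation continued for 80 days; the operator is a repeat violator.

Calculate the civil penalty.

Civil penalty: $1,208,125

Per-day component: 80 × $4,520 = $361,600
Base plus per-day: $121,650 + $361,600 = $483,250
Enhancement: 150% of $483,250 = $724,875
Enhanced fine: $483,250 + $724,875 = $1,208,125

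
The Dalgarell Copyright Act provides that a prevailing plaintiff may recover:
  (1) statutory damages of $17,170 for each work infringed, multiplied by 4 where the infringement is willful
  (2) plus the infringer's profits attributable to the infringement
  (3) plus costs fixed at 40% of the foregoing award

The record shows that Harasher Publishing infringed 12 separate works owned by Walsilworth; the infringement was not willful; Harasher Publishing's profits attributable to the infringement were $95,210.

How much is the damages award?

$421,750

Statutory damages: 12 × $17,170 = $206,040
Infringement not willful: no ×4 enhancement.
Combined award: $206,040 + $95,210 = $301,250
Costs: 40% of $301,250 = $120,500
Award plus costs: $301,250 + $120,500 = $421,750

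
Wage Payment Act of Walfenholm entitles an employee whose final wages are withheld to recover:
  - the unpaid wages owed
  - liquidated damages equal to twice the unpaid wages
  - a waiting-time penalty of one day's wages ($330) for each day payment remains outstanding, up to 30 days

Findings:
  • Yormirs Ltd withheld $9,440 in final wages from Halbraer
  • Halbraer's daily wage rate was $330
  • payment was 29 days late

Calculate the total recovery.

$37,890

Doubled: 2 × $9,440 = $18,880
Penalty days: min(29, 30) = 29
Waiting-time penalty: 29 × $330 = $9,570
Total award: $9,440 + $18,880 + $9,570 = $37,890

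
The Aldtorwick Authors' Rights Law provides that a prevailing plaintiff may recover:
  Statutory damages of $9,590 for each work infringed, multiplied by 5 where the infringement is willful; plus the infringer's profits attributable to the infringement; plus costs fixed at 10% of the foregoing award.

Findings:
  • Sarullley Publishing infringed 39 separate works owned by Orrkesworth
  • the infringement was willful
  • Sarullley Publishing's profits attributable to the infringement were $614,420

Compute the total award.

Statutory damages: 39 × $9,590 = $374,010
Multiplied by 5: 5 × $374,010 = $1,870,050
Combined award: $1,870,050 + $614,420 = $2,484,470
Costs: 10% of $2,484,470 = $248,447
Award plus costs: $2,484,470 + $248,447 = $2,732,917

$2,732,917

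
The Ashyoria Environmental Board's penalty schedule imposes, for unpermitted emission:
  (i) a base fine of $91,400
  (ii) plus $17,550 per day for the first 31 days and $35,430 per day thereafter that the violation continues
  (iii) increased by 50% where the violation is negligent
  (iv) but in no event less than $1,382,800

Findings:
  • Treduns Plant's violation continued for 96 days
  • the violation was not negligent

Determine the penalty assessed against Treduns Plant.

$2,938,400

First 31 days: 31 × $17,550 = $544,050
Remaining days: (96 − 31) × $35,430 = $2,302,950
Per-day component: $544,050 + $2,302,950 = $2,847,000
Base plus per-day: $91,400 + $2,847,000 = $2,938,400
The violation was not negligent: no 50% increase.
Minimum $1,382,800: $2,938,400 meets the minimum, no increase.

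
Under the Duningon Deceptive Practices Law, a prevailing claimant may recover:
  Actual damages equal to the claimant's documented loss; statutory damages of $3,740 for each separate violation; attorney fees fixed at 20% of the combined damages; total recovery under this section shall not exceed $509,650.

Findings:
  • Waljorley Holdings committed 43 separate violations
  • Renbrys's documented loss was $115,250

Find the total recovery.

Statutory damages: 43 × $3,740 = $160,820
Combined damages: $115,250 + $160,820 = $276,070
Attorney fees: 20% of $276,070 = $55,214
Total before cap: $276,070 + $55,214 = $331,284
Cap at $509,650: $331,284 is within the cap, no reduction.

Total recovery: $331,284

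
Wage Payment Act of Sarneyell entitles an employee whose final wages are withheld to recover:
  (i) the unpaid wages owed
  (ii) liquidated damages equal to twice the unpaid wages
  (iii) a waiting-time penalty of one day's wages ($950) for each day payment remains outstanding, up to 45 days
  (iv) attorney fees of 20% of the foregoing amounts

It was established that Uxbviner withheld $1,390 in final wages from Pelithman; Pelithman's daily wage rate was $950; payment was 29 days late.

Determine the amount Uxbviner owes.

$38,064

Doubled: 2 × $1,390 = $2,780
Penalty days: min(29, 45) = 29
Waiting-time penalty: 29 × $950 = $27,550
Subtotal: $1,390 + $2,780 + $27,550 = $31,720
Attorney fees: 20% of $31,720 = $6,344
Total award: $31,720 + $6,344 = $38,064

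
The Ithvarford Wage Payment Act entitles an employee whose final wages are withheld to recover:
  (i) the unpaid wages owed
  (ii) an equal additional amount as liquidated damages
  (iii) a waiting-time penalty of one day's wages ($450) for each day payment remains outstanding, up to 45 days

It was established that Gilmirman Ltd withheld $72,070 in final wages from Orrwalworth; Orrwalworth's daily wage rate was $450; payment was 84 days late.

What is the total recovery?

Liquidated damages (equal amount): $72,070
Penalty days: min(84, 45) = 45
Waiting-time penalty: 45 × $450 = $20,250
Total award: $72,070 + $72,070 + $20,250 = $164,390

$164,390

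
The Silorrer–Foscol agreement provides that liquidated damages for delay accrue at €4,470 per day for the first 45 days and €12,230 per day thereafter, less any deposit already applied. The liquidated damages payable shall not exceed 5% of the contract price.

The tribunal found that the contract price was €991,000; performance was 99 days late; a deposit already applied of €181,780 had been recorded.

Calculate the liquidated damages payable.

€49,550

First 45 days: 45 × €4,470 = €201,150
Remaining days: (99 − 45) × €12,230 = €660,420
Accrued per-day damages: €201,150 + €660,420 = €861,570
Less deposit already applied: €861,570 − €181,780 = €679,790
Cap: 5% of €991,000 = €49,550
Cap at €49,550: €679,790 exceeds the cap → €49,550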